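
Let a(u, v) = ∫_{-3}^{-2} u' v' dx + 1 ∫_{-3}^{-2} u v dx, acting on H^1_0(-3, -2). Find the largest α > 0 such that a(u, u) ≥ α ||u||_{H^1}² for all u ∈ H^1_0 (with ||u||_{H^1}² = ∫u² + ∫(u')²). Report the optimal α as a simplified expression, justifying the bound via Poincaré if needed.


α = 1

Coercivity of a(·,·) on H^1_0(-3, -2) means a(u, u) ≥ α ||u||_{H^1}² for every u ∈ H^1_0.
The interval has length L = 1, and Poincaré/coercivity depend only on L. Here a(u, u) = ∫(u')² + (1)·∫u².
Here c = 1 ≥ 1, so a(u,u) = ∫(u')² + c∫u² ≥ ∫(u')² + ∫u² = ||u||_{H^1}², i.e. α = 1 works. No larger α is possible: a(u,u) ≥ α||u||_{H^1}² means (1−α)∫(u')² ≥ (α−c)∫u², and for the modes u_n = sin(nπ(x−x₀)/L) (x₀ the left endpoint) one has ∫u_n²/∫(u_n')² = (L/(nπ))² → 0, so a(u_n,u_n)/||u_n||_{H^1}² → 1. Hence the optimal constant is α = 1.
Therefore α = 1.


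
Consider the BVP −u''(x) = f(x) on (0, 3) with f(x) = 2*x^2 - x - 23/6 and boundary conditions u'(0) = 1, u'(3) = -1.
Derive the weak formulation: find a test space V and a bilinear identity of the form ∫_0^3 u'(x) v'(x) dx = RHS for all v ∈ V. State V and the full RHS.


V = H^1(0, 3) (v unrestricted at boundary; u is determined up to an additive constant); weak form: ∫_0^3 u'v' dx = ∫_0^3 (2*x^2 - x - 23/6) v dx − v(3) − v(0) for all v ∈ V.

Multiply both sides by a test function v and integrate from 0 to 3:
  ∫_0^3 −u''(x) v(x) dx = ∫_0^3 f(x) v(x) dx.
Integrate the LHS by parts once:
  ∫_0^3 −u'' v dx = −[u'(x) v(x)]_0^3 + ∫_0^3 u'(x) v'(x) dx.
Thus ∫_0^3 u'(x) v'(x) dx = ∫_0^3 f(x) v(x) dx + [u'(x) v(x)]_0^3.
Choose V so that boundary terms are either known or forced to vanish.
u has inhomogeneous Neumann u'(0) = 1, u'(3) = -1. [u' v]_0^3 = (-1)·v(3) − (1)·v(0) = − v(3) − v(0). Take V = H^1(0, 3); boundary term becomes part of RHS.
Weak formulation: find u (satisfying any essential BC) such that ∫_0^3 u'(x) v'(x) dx = ∫_0^3 f v dx − v(3) − v(0) for all v ∈ V (Neumann data are natural BCs: they enter the RHS as boundary terms).
Substituting f(x) = 2*x^2 - x - 23/6, the right-hand side is ∫_0^3 (2*x^2 - x - 23/6) v dx − v(3) − v(0).
Compatibility check (pure Neumann): taking v ≡ 1 ∈ V gives 0 = ∫_0^3 f dx + (-1) − (1), i.e. ∫_0^3 f dx must equal u'(0) − u'(3) = 2. Indeed ∫_0^3 (2*x^2 - x - 23/6) dx = 2, so the data are compatible. The solution is then unique only up to an additive constant (fix it e.g. by requiring ∫_0^3 u dx = 0).


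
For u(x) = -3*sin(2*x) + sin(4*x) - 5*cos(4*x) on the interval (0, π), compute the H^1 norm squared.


||u||_{H^1(0,π)}^2 = 487*π/2

u'(x) = 20*sin(4*x) - 6*cos(2*x) + 4*cos(4*x).
Expand u² and (u')² and integrate term by term on (0, π), using: for integers n ≥ 1, ∫_0^π sin²(nx) dx = ∫_0^π cos²(nx) dx = π/2; for n ≠ n', ∫_0^π sin(nx)sin(n'x) dx = ∫_0^π cos(nx)cos(n'x) dx = 0; and by product-to-sum, ∫_0^π sin(nx)cos(n'x) dx = ½∫_0^π [sin((n+n')x) + sin((n−n')x)] dx, which is 0 when n+n' is even and 2n/(n²−n'²) when n+n' is odd (it need not vanish on (0, π)).
  u² squared terms: (-5)²·∫cos(4x)² dx = 25·π/2 = 25*π/2;  (-3)²·∫sin(2x)² dx = 9·π/2 = 9*π/2;  (1)²·∫sin(4x)² dx = 1·π/2 = π/2.
  u² cross terms: 2·(-5)·(-3)·∫cos(4x)·sin(2x) dx = 30·(0) = 0;  2·(-5)·(1)·∫cos(4x)·sin(4x) dx = -10·(0) = 0;  2·(-3)·(1)·∫sin(2x)·sin(4x) dx = -6·(0) = 0.
  So ∫_0^π u² dx = 25*π/2 + 9*π/2 + π/2 + 0 + 0 + 0 = 35*π/2.
  (u')² squared terms: (-6)²·∫cos(2x)² dx = 36·π/2 = 18*π;  (4)²·∫cos(4x)² dx = 16·π/2 = 8*π;  (20)²·∫sin(4x)² dx = 400·π/2 = 200*π.
  (u')² cross terms: 2·(-6)·(4)·∫cos(2x)·cos(4x) dx = -48·(0) = 0;  2·(-6)·(20)·∫cos(2x)·sin(4x) dx = -240·(0) = 0;  2·(4)·(20)·∫cos(4x)·sin(4x) dx = 160·(0) = 0.
  So ∫_0^π (u')² dx = 18*π + 8*π + 200*π + 0 + 0 + 0 = 226*π.
||u||_{H^1}^2 = (35*π/2) + (226*π) = 487*π/2.


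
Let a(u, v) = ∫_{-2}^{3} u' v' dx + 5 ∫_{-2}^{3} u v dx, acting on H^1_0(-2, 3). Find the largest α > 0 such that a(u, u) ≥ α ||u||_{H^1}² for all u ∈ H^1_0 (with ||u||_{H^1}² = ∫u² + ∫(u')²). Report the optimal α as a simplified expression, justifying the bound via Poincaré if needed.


α = 1

Coercivity of a(·,·) on H^1_0(-2, 3) means a(u, u) ≥ α ||u||_{H^1}² for every u ∈ H^1_0.
The interval has length L = 5, and Poincaré/coercivity depend only on L. Here a(u, u) = ∫(u')² + (5)·∫u².
Here c = 5 ≥ 1, so a(u,u) = ∫(u')² + c∫u² ≥ ∫(u')² + ∫u² = ||u||_{H^1}², i.e. α = 1 works. No larger α is possible: a(u,u) ≥ α||u||_{H^1}² means (1−α)∫(u')² ≥ (α−c)∫u², and for the modes u_n = sin(nπ(x−x₀)/L) (x₀ the left endpoint) one has ∫u_n²/∫(u_n')² = (L/(nπ))² → 0, so a(u_n,u_n)/||u_n||_{H^1}² → 1. Hence the optimal constant is α = 1.
Therefore α = 1.


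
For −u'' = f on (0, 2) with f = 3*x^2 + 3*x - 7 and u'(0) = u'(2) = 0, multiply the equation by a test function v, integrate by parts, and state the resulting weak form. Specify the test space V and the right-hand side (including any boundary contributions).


V = H^1(0, 2) (no boundary constraint on v; u is determined up to an additive constant); weak form: ∫_0^2 u'v' dx = ∫_0^2 (3*x^2 + 3*x - 7) v dx for all v ∈ V.

Multiply both sides by a test function v and integrate from 0 to 2:
  ∫_0^2 −u''(x) v(x) dx = ∫_0^2 f(x) v(x) dx.
Integrate the LHS by parts once:
  ∫_0^2 −u'' v dx = −[u'(x) v(x)]_0^2 + ∫_0^2 u'(x) v'(x) dx.
Thus ∫_0^2 u'(x) v'(x) dx = ∫_0^2 f(x) v(x) dx + [u'(x) v(x)]_0^2.
Choose V so that boundary terms are either known or forced to vanish.
u has homogeneous Neumann: u'(0) = u'(2) = 0. So [u' v]_0^2 = 0·v(2) − 0·v(0) = 0 for any v; take V = H^1(0, 2).
Weak formulation: find u (satisfying any essential BC) such that ∫_0^2 u'(x) v'(x) dx = ∫_0^2 f v dx for all v ∈ V (homogeneous Neumann, so boundary terms vanish).
Substituting f(x) = 3*x^2 + 3*x - 7, the right-hand side is ∫_0^2 (3*x^2 + 3*x - 7) v dx.
Compatibility check (pure Neumann): taking v ≡ 1 ∈ V gives 0 = ∫_0^2 f dx + (0) − (0), i.e. ∫_0^2 f dx must equal u'(0) − u'(2) = 0. Indeed ∫_0^2 (3*x^2 + 3*x - 7) dx = 0, so the data are compatible. The solution is then unique only up to an additive constant (fix it e.g. by requiring ∫_0^2 u dx = 0).


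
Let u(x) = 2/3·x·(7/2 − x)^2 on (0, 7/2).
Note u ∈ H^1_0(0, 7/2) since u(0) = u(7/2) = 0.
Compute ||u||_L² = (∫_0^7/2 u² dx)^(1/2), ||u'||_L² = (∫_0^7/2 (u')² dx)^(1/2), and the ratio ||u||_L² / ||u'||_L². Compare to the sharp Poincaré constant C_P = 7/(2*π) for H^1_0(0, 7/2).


||u||_L² / ||u'||_L² = sqrt(14)/4 < C_P = 7/(2*π).

u(x) = 2/3·x·(7/2 − x)^2, so u'(x) = (2*x - 7)*(6*x - 7)/6.
u(x) = 2/3·x·(7/2 − x)^2 vanishes at x = 0 and x = 7/2, so u ∈ H^1_0(0, 7/2). Differentiate via the product rule and integrate the resulting polynomials term by term.
  ∫_0^7/2 u² dx = ∫_0^7/2 (4*x^6/9 - 56*x^5/9 + 98*x^4/3 - 686*x^3/9 + 2401*x^2/36) dx. Term by term:
    ∫_0^7/2 4*x^6/9 dx = 117649/288;  ∫_0^7/2 -56*x^5/9 dx = -823543/432;  ∫_0^7/2 98*x^4/3 dx = 823543/240;
    ∫_0^7/2 -686*x^3/9 dx = -823543/288;  ∫_0^7/2 2401*x^2/36 dx = 823543/864.
  Sum: 117649/288 − 823543/432 + 823543/240 − 823543/288 + 823543/864 = 117649/4320.
  ∫_0^7/2 (u')² dx = ∫_0^7/2 (4*x^4 - 112*x^3/3 + 1078*x^2/9 - 1372*x/9 + 2401/36) dx. Term by term:
    ∫_0^7/2 4*x^4 dx = 16807/40;  ∫_0^7/2 -112*x^3/3 dx = -16807/12;  ∫_0^7/2 1078*x^2/9 dx = 184877/108;
    ∫_0^7/2 -1372*x/9 dx = -16807/18;  ∫_0^7/2 2401/36 dx = 16807/72.
  Sum: 16807/40 − 16807/12 + 184877/108 − 16807/18 + 16807/72 = 16807/540.
∫_0^7/2 u² dx = 117649/4320, so ||u||_L² = 343*sqrt(30)/360.
∫_0^7/2 (u')² dx = 16807/540, so ||u'||_L² = 49*sqrt(105)/90.
Ratio ||u||_L² / ||u'||_L² = sqrt(14)/4.
Sharp Poincaré constant on H^1_0(0, 7/2) is C_P = L/π = 7/(2*π), achieved by sin(2*π/7·x).
A polynomial bump cannot attain the sharp Poincaré constant (only the first sine eigenfunction does), so the ratio is strictly less than C_P, consistent with ||u||_L² ≤ C_P ||u'||_L².


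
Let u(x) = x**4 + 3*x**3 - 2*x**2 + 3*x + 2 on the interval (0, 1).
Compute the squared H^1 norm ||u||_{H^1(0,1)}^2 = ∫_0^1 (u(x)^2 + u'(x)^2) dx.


||u||_{H^1}^2 = 1747/36

The H^1 norm (squared) on an interval (0, L) is
  ||u||_{H^1}^2 = ∫_0^L u(x)^2 dx + ∫_0^L u'(x)^2 dx.
Compute u'(x) = 4*x**3 + 9*x**2 - 4*x + 3.
Then u(x)^2 = x**8 + 6*x**7 + 5*x**6 - 6*x**5 + 26*x**4 + x**2 + 12*x + 4 and u'(x)^2 = 16*x**6 + 72*x**5 + 49*x**4 - 48*x**3 + 70*x**2 - 24*x + 9.
Integrate each monomial from 0 to 1 using ∫_0^1 c·x^n dx = c·1^(n+1)/(n+1):
  ∫_0^1 u(x)^2 dx = ∫_0^1 (x^8 + 6*x^7 + 5*x^6 - 6*x^5 + 26*x^4 + x^2 + 12*x + 4) dx. Term by term:
    ∫_0^1 x^8 dx = 1/9;  ∫_0^1 6*x^7 dx = 3/4;  ∫_0^1 5*x^6 dx = 5/7;
    ∫_0^1 -6*x^5 dx = -1;  ∫_0^1 26*x^4 dx = 26/5;  ∫_0^1 x^2 dx = 1/3;
    ∫_0^1 12*x dx = 6;  ∫_0^1 4 dx = 4.
  Sum: 1/9 + 3/4 + 5/7 − 1 + 26/5 + 1/3 + 6 + 4 = 20297/1260.
  ∫_0^1 u'(x)^2 dx = ∫_0^1 (16*x^6 + 72*x^5 + 49*x^4 - 48*x^3 + 70*x^2 - 24*x + 9) dx. Term by term:
    ∫_0^1 16*x^6 dx = 16/7;  ∫_0^1 72*x^5 dx = 12;  ∫_0^1 49*x^4 dx = 49/5;
    ∫_0^1 -48*x^3 dx = -12;  ∫_0^1 70*x^2 dx = 70/3;  ∫_0^1 -24*x dx = -12;
    ∫_0^1 9 dx = 9.
  Sum: 16/7 + 12 + 49/5 − 12 + 70/3 − 12 + 9 = 3404/105.
Adding: ||u||_{H^1}^2 = 20297/1260 + 3404/105 = 1747/36.


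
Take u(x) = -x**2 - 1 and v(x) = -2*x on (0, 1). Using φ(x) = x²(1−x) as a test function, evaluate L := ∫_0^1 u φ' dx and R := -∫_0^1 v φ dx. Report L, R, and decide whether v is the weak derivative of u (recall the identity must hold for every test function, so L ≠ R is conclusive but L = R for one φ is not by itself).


LHS = 1/10, RHS = 1/10. Yes, v = u' weakly.

u(x) = -x**2 - 1, classical derivative u'(x) = -2*x.
φ(x) = x²(1−x), so φ'(x) = x*(2 - 3*x).
Note φ(0) = φ(1) = 0, so the boundary term u·φ vanishes.
LHS = ∫_0^1 u(x) φ'(x) dx = ∫_0^1 (3*x^4 - 2*x^3 + 3*x^2 - 2*x) dx. Term by term:
  ∫_0^1 3*x^4 dx = 3/5;  ∫_0^1 -2*x^3 dx = -1/2;  ∫_0^1 3*x^2 dx = 1;
  ∫_0^1 -2*x dx = -1.
Sum: 3/5 − 1/2 + 1 − 1 = 1/10.
So LHS = 1/10.
∫_0^1 v(x) φ(x) dx = ∫_0^1 (2*x^4 - 2*x^3) dx. Term by term:
  ∫_0^1 2*x^4 dx = 2/5;  ∫_0^1 -2*x^3 dx = -1/2.
Sum: 2/5 − 1/2 = -1/10.
So RHS = -∫_0^1 v(x) φ(x) dx = 1/10.
LHS = RHS, so the identity holds for this test φ.
Moreover u is smooth here and v(x) = u'(x) = -2*x pointwise, so the identity holds for every test function. Hence v is the weak derivative of u.


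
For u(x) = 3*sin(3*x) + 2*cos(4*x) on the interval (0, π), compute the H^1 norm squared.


||u||_{H^1(0,π)}^2 = -1224/7 + 79*π

u'(x) = -8*sin(4*x) + 9*cos(3*x).
Expand u² and (u')² and integrate term by term on (0, π), using: for integers n ≥ 1, ∫_0^π sin²(nx) dx = ∫_0^π cos²(nx) dx = π/2; for n ≠ n', ∫_0^π sin(nx)sin(n'x) dx = ∫_0^π cos(nx)cos(n'x) dx = 0; and by product-to-sum, ∫_0^π sin(nx)cos(n'x) dx = ½∫_0^π [sin((n+n')x) + sin((n−n')x)] dx, which is 0 when n+n' is even and 2n/(n²−n'²) when n+n' is odd (it need not vanish on (0, π)).
  u² squared terms: (2)²·∫cos(4x)² dx = 4·π/2 = 2*π;  (3)²·∫sin(3x)² dx = 9·π/2 = 9*π/2.
  u² cross terms: 2·(2)·(3)·∫cos(4x)·sin(3x) dx = 12·(-6/7) = -72/7.
  So ∫_0^π u² dx = 2*π + 9*π/2 − 72/7 = -72/7 + 13*π/2.
  (u')² squared terms: (-8)²·∫sin(4x)² dx = 64·π/2 = 32*π;  (9)²·∫cos(3x)² dx = 81·π/2 = 81*π/2.
  (u')² cross terms: 2·(-8)·(9)·∫sin(4x)·cos(3x) dx = -144·(8/7) = -1152/7.
  So ∫_0^π (u')² dx = 32*π + 81*π/2 − 1152/7 = -1152/7 + 145*π/2.
||u||_{H^1}^2 = (-72/7 + 13*π/2) + (-1152/7 + 145*π/2) = -1224/7 + 79*π.


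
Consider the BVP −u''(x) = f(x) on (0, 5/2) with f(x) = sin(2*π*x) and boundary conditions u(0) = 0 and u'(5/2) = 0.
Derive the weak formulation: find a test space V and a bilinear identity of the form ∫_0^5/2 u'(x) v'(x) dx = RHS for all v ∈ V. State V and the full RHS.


V = {v ∈ H^1(0, 5/2) : v(0) = 0} (test functions vanish at x = 0 where u is specified); weak form: ∫_0^5/2 u'v' dx = ∫_0^5/2 (sin(2*π*x)) v dx for all v ∈ V.

Multiply both sides by a test function v and integrate from 0 to 5/2:
  ∫_0^5/2 −u''(x) v(x) dx = ∫_0^5/2 f(x) v(x) dx.
Integrate the LHS by parts once:
  ∫_0^5/2 −u'' v dx = −[u'(x) v(x)]_0^5/2 + ∫_0^5/2 u'(x) v'(x) dx.
Thus ∫_0^5/2 u'(x) v'(x) dx = ∫_0^5/2 f(x) v(x) dx + [u'(x) v(x)]_0^5/2.
Choose V so that boundary terms are either known or forced to vanish.
Mixed BC: u(0) = 0 (Dirichlet) and u'(5/2) = 0 (Neumann). Define V = {v ∈ H^1(0, 5/2) : v(0) = 0}. Then [u' v]_0^5/2 = u'(5/2)·v(5/2) − u'(0)·0 = 0.
Weak formulation: find u (satisfying any essential BC) such that ∫_0^5/2 u'(x) v'(x) dx = ∫_0^5/2 f v dx for all v ∈ V (Dirichlet at 0 absorbed into V; the Neumann datum at x = 5/2 is zero, so no boundary term remains).
Substituting f(x) = sin(2*π*x), the right-hand side is ∫_0^5/2 (sin(2*π*x)) v dx.


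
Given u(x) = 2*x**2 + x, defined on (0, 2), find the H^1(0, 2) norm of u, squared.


||u||_{H^1}^2 = 1574/15

The H^1 norm (squared) on an interval (0, L) is
  ||u||_{H^1}^2 = ∫_0^L u(x)^2 dx + ∫_0^L u'(x)^2 dx.
Compute u'(x) = 4*x + 1.
Then u(x)^2 = 4*x**4 + 4*x**3 + x**2 and u'(x)^2 = 16*x**2 + 8*x + 1.
Integrate each monomial from 0 to 2 using ∫_0^2 c·x^n dx = c·2^(n+1)/(n+1):
  ∫_0^2 u(x)^2 dx = ∫_0^2 (4*x^4 + 4*x^3 + x^2) dx. Term by term:
    ∫_0^2 4*x^4 dx = 128/5;  ∫_0^2 4*x^3 dx = 16;  ∫_0^2 x^2 dx = 8/3.
  Sum: 128/5 + 16 + 8/3 = 664/15.
  ∫_0^2 u'(x)^2 dx = ∫_0^2 (16*x^2 + 8*x + 1) dx. Term by term:
    ∫_0^2 16*x^2 dx = 128/3;  ∫_0^2 8*x dx = 16;  ∫_0^2 1 dx = 2.
  Sum: 128/3 + 16 + 2 = 182/3.
Adding: ||u||_{H^1}^2 = 664/15 + 182/3 = 1574/15.


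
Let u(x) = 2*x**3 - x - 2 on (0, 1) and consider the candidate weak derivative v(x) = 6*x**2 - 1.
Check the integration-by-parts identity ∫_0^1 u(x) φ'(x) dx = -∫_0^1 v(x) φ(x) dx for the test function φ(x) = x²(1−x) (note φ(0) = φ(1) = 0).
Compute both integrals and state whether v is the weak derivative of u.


LHS = -7/60, RHS = -7/60. Yes, v = u' weakly.

u(x) = 2*x**3 - x - 2, classical derivative u'(x) = 6*x**2 - 1.
φ(x) = x²(1−x), so φ'(x) = x*(2 - 3*x).
Note φ(0) = φ(1) = 0, so the boundary term u·φ vanishes.
LHS = ∫_0^1 u(x) φ'(x) dx = ∫_0^1 (-6*x^5 + 4*x^4 + 3*x^3 + 4*x^2 - 4*x) dx. Term by term:
  ∫_0^1 -6*x^5 dx = -1;  ∫_0^1 4*x^4 dx = 4/5;  ∫_0^1 3*x^3 dx = 3/4;
  ∫_0^1 4*x^2 dx = 4/3;  ∫_0^1 -4*x dx = -2.
Sum: -1 + 4/5 + 3/4 + 4/3 − 2 = -7/60.
So LHS = -7/60.
∫_0^1 v(x) φ(x) dx = ∫_0^1 (-6*x^5 + 6*x^4 + x^3 - x^2) dx. Term by term:
  ∫_0^1 -6*x^5 dx = -1;  ∫_0^1 6*x^4 dx = 6/5;  ∫_0^1 x^3 dx = 1/4;
  ∫_0^1 -x^2 dx = -1/3.
Sum: -1 + 6/5 + 1/4 − 1/3 = 7/60.
So RHS = -∫_0^1 v(x) φ(x) dx = -7/60.
LHS = RHS, so the identity holds for this test φ.
Moreover u is smooth here and v(x) = u'(x) = 6*x**2 - 1 pointwise, so the identity holds for every test function. Hence v is the weak derivative of u.


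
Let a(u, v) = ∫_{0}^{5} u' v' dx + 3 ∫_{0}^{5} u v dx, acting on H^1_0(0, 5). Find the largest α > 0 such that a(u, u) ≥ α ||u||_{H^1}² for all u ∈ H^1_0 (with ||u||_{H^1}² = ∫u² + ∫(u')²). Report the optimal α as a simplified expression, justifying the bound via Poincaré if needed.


α = 1

Coercivity of a(·,·) on H^1_0(0, 5) means a(u, u) ≥ α ||u||_{H^1}² for every u ∈ H^1_0.
The interval has length L = 5, and Poincaré/coercivity depend only on L. Here a(u, u) = ∫(u')² + (3)·∫u².
Here c = 3 ≥ 1, so a(u,u) = ∫(u')² + c∫u² ≥ ∫(u')² + ∫u² = ||u||_{H^1}², i.e. α = 1 works. No larger α is possible: a(u,u) ≥ α||u||_{H^1}² means (1−α)∫(u')² ≥ (α−c)∫u², and for the modes u_n = sin(nπ(x−x₀)/L) (x₀ the left endpoint) one has ∫u_n²/∫(u_n')² = (L/(nπ))² → 0, so a(u_n,u_n)/||u_n||_{H^1}² → 1. Hence the optimal constant is α = 1.
Therefore α = 1.


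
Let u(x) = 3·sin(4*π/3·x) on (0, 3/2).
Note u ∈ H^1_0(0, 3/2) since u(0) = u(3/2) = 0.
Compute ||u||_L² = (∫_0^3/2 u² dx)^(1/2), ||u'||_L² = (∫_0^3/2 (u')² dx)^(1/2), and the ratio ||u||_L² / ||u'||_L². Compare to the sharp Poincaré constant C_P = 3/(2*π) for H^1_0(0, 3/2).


||u||_L² / ||u'||_L² = 3/(4*π) < C_P = 3/(2*π).

u(x) = 3·sin(4*π/3·x), so u'(x) = 4*π*cos(4*π*x/3).
Writing u(x) = A·sin(kπx/L) with A = 3 and k = 2, use ∫_0^L sin²(kπx/L) dx = L/2 and ∫_0^L cos²(kπx/L) dx = L/2.
u² = 9·sin²(4*π/3·x) and (u')² = 16*π^2·cos²(4*π/3·x), and each of sin², cos² integrates to L/2 = 3/4 over (0, 3/2).
∫_0^3/2 u² dx = 27/4, so ||u||_L² = 3*sqrt(3)/2.
∫_0^3/2 (u')² dx = 12*π^2, so ||u'||_L² = 2*sqrt(3)*π.
Ratio ||u||_L² / ||u'||_L² = 3/(4*π).
Sharp Poincaré constant on H^1_0(0, 3/2) is C_P = L/π = 3/(2*π), achieved by sin(2*π/3·x).
This is the k = 2 harmonic; the ratio L/(kπ) is strictly less than C_P = L/π, consistent with the sharp inequality ||u||_L² ≤ C_P ||u'||_L².


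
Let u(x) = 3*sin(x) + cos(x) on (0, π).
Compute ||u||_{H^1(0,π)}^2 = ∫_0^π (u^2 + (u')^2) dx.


||u||_{H^1(0,π)}^2 = 10*π

u'(x) = -sin(x) + 3*cos(x).
Expand u² and (u')² and integrate term by term on (0, π), using: for integers n ≥ 1, ∫_0^π sin²(nx) dx = ∫_0^π cos²(nx) dx = π/2; for n ≠ n', ∫_0^π sin(nx)sin(n'x) dx = ∫_0^π cos(nx)cos(n'x) dx = 0; and by product-to-sum, ∫_0^π sin(nx)cos(n'x) dx = ½∫_0^π [sin((n+n')x) + sin((n−n')x)] dx, which is 0 when n+n' is even and 2n/(n²−n'²) when n+n' is odd (it need not vanish on (0, π)).
  u² squared terms: (3)²·∫sin(x)² dx = 9·π/2 = 9*π/2;  (1)²·∫cos(x)² dx = 1·π/2 = π/2.
  u² cross terms: 2·(3)·(1)·∫sin(x)·cos(x) dx = 6·(0) = 0.
  So ∫_0^π u² dx = 9*π/2 + π/2 + 0 = 5*π.
  (u')² squared terms: (-1)²·∫sin(x)² dx = 1·π/2 = π/2;  (3)²·∫cos(x)² dx = 9·π/2 = 9*π/2.
  (u')² cross terms: 2·(-1)·(3)·∫sin(x)·cos(x) dx = -6·(0) = 0.
  So ∫_0^π (u')² dx = π/2 + 9*π/2 + 0 = 5*π.
||u||_{H^1}^2 = (5*π) + (5*π) = 10*π.


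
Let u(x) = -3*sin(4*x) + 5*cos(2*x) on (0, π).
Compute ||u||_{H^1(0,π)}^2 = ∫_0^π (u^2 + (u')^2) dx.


||u||_{H^1(0,π)}^2 = 139*π

u'(x) = -10*sin(2*x) - 12*cos(4*x).
Expand u² and (u')² and integrate term by term on (0, π), using: for integers n ≥ 1, ∫_0^π sin²(nx) dx = ∫_0^π cos²(nx) dx = π/2; for n ≠ n', ∫_0^π sin(nx)sin(n'x) dx = ∫_0^π cos(nx)cos(n'x) dx = 0; and by product-to-sum, ∫_0^π sin(nx)cos(n'x) dx = ½∫_0^π [sin((n+n')x) + sin((n−n')x)] dx, which is 0 when n+n' is even and 2n/(n²−n'²) when n+n' is odd (it need not vanish on (0, π)).
  u² squared terms: (-3)²·∫sin(4x)² dx = 9·π/2 = 9*π/2;  (5)²·∫cos(2x)² dx = 25·π/2 = 25*π/2.
  u² cross terms: 2·(-3)·(5)·∫sin(4x)·cos(2x) dx = -30·(0) = 0.
  So ∫_0^π u² dx = 9*π/2 + 25*π/2 + 0 = 17*π.
  (u')² squared terms: (-12)²·∫cos(4x)² dx = 144·π/2 = 72*π;  (-10)²·∫sin(2x)² dx = 100·π/2 = 50*π.
  (u')² cross terms: 2·(-12)·(-10)·∫cos(4x)·sin(2x) dx = 240·(0) = 0.
  So ∫_0^π (u')² dx = 72*π + 50*π + 0 = 122*π.
||u||_{H^1}^2 = (17*π) + (122*π) = 139*π.


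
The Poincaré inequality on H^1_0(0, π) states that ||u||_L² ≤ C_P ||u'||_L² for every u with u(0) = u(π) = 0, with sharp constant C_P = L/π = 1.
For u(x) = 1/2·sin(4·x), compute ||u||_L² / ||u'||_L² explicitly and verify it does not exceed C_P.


||u||_L² / ||u'||_L² = 1/4 < C_P = 1.

u(x) = 1/2·sin(4·x), so u'(x) = 2*cos(4*x).
Writing u(x) = A·sin(kπx/L) with A = 1/2 and k = 4, use ∫_0^L sin²(kπx/L) dx = L/2 and ∫_0^L cos²(kπx/L) dx = L/2.
u² = 1/4·sin²(4·x) and (u')² = 4·cos²(4·x), and each of sin², cos² integrates to L/2 = π/2 over (0, π).
∫_0^π u² dx = π/8, so ||u||_L² = sqrt(2)*sqrt(π)/4.
∫_0^π (u')² dx = 2*π, so ||u'||_L² = sqrt(2)*sqrt(π).
Ratio ||u||_L² / ||u'||_L² = 1/4.
Sharp Poincaré constant on H^1_0(0, π) is C_P = L/π = 1, achieved by sin(x).
This is the k = 4 harmonic; the ratio L/(kπ) is strictly less than C_P = L/π, consistent with the sharp inequality ||u||_L² ≤ C_P ||u'||_L².


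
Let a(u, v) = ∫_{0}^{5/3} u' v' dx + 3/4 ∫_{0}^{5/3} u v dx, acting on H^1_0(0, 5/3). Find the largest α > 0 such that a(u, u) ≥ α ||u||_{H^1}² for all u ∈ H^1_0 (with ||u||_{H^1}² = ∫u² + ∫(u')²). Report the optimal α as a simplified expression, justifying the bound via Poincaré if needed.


α = 3*(25 + 12*π^2)/(4*(25 + 9*π^2))

Coercivity of a(·,·) on H^1_0(0, 5/3) means a(u, u) ≥ α ||u||_{H^1}² for every u ∈ H^1_0.
The interval has length L = 5/3, and Poincaré/coercivity depend only on L. Here a(u, u) = ∫(u')² + (3/4)·∫u².
Here 0 < c = 3/4 < 1. The condition a(u,u) ≥ α||u||_{H^1}² reads (1−α)∫(u')² ≥ (α−c)∫u². Any admissible α is ≤ 1 (rapidly oscillating u have ∫u²/∫(u')² → 0), and α = 1 would force 0 ≥ (1−c)∫u², impossible since c < 1; so 1−α > 0. By the sharp Poincaré inequality on H^1_0 of an interval of length L, ∫(u')² ≥ (π/L)²∫u² with equality for the first sine mode sin(π(x−x₀)/L) (x₀ the left endpoint), so the inequality holds for all u iff (1−α)(π/L)² ≥ α − c, i.e. α ≤ ((π/L)² + c)/((π/L)² + 1) = (1 + c(L/π)²)/(1 + (L/π)²). With (π/L)² = 9*π^2/25 and c = 3/4, the largest admissible constant is α = ((π/L)² + c)/((π/L)² + 1).
Simplifying, α = 3*(25 + 12*π^2)/(4*(25 + 9*π^2)).


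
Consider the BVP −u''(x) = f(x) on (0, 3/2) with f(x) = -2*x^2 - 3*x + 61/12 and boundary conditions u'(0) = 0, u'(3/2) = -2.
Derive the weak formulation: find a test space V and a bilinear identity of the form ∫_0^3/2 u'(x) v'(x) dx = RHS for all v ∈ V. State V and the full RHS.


V = H^1(0, 3/2) (v unrestricted at boundary; u is determined up to an additive constant); weak form: ∫_0^3/2 u'v' dx = ∫_0^3/2 (-2*x^2 - 3*x + 61/12) v dx − 2·v(3/2) for all v ∈ V.

Multiply both sides by a test function v and integrate from 0 to 3/2:
  ∫_0^3/2 −u''(x) v(x) dx = ∫_0^3/2 f(x) v(x) dx.
Integrate the LHS by parts once:
  ∫_0^3/2 −u'' v dx = −[u'(x) v(x)]_0^3/2 + ∫_0^3/2 u'(x) v'(x) dx.
Thus ∫_0^3/2 u'(x) v'(x) dx = ∫_0^3/2 f(x) v(x) dx + [u'(x) v(x)]_0^3/2.
Choose V so that boundary terms are either known or forced to vanish.
u has inhomogeneous Neumann u'(0) = 0, u'(3/2) = -2. [u' v]_0^3/2 = (-2)·v(3/2) − (0)·v(0) = − 2·v(3/2). Take V = H^1(0, 3/2); boundary term becomes part of RHS.
Weak formulation: find u (satisfying any essential BC) such that ∫_0^3/2 u'(x) v'(x) dx = ∫_0^3/2 f v dx − 2·v(3/2) for all v ∈ V (Neumann data are natural BCs: they enter the RHS as boundary terms).
Substituting f(x) = -2*x^2 - 3*x + 61/12, the right-hand side is ∫_0^3/2 (-2*x^2 - 3*x + 61/12) v dx − 2·v(3/2).
Compatibility check (pure Neumann): taking v ≡ 1 ∈ V gives 0 = ∫_0^3/2 f dx + (-2) − (0), i.e. ∫_0^3/2 f dx must equal u'(0) − u'(3/2) = 2. Indeed ∫_0^3/2 (-2*x^2 - 3*x + 61/12) dx = 2, so the data are compatible. The solution is then unique only up to an additive constant (fix it e.g. by requiring ∫_0^3/2 u dx = 0).


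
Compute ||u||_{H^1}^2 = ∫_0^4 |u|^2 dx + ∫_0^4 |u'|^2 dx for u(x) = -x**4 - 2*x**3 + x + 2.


||u||_{H^1}^2 = 45560636/315

The H^1 norm (squared) on an interval (0, L) is
  ||u||_{H^1}^2 = ∫_0^L u(x)^2 dx + ∫_0^L u'(x)^2 dx.
Compute u'(x) = -4*x**3 - 6*x**2 + 1.
Then u(x)^2 = x**8 + 4*x**7 + 4*x**6 - 2*x**5 - 8*x**4 - 8*x**3 + x**2 + 4*x + 4 and u'(x)^2 = 16*x**6 + 48*x**5 + 36*x**4 - 8*x**3 - 12*x**2 + 1.
Integrate each monomial from 0 to 4 using ∫_0^4 c·x^n dx = c·4^(n+1)/(n+1):
  ∫_0^4 u(x)^2 dx = ∫_0^4 (x^8 + 4*x^7 + 4*x^6 - 2*x^5 - 8*x^4 - 8*x^3 + x^2 + 4*x + 4) dx. Term by term:
    ∫_0^4 x^8 dx = 262144/9;  ∫_0^4 4*x^7 dx = 32768;  ∫_0^4 4*x^6 dx = 65536/7;
    ∫_0^4 -2*x^5 dx = -4096/3;  ∫_0^4 -8*x^4 dx = -8192/5;  ∫_0^4 -8*x^3 dx = -512;
    ∫_0^4 x^2 dx = 64/3;  ∫_0^4 4*x dx = 32;  ∫_0^4 4 dx = 16.
  Sum: 262144/9 + 32768 + 65536/7 − 4096/3 − 8192/5 − 512 + 64/3 + 32 + 16 = 21360464/315.
  ∫_0^4 u'(x)^2 dx = ∫_0^4 (16*x^6 + 48*x^5 + 36*x^4 - 8*x^3 - 12*x^2 + 1) dx. Term by term:
    ∫_0^4 16*x^6 dx = 262144/7;  ∫_0^4 48*x^5 dx = 32768;  ∫_0^4 36*x^4 dx = 36864/5;
    ∫_0^4 -8*x^3 dx = -512;  ∫_0^4 -12*x^2 dx = -256;  ∫_0^4 1 dx = 4.
  Sum: 262144/7 + 32768 + 36864/5 − 512 − 256 + 4 = 2688908/35.
Adding: ||u||_{H^1}^2 = 21360464/315 + 2688908/35 = 45560636/315.


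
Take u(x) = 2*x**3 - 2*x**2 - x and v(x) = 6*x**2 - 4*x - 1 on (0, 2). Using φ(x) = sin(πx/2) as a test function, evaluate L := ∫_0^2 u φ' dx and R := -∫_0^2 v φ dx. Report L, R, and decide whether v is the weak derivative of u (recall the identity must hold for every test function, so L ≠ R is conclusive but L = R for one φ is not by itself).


LHS = -28/π + 192/π^3, RHS = -28/π + 192/π^3. Yes, v = u' weakly.

u(x) = 2*x**3 - 2*x**2 - x, classical derivative u'(x) = 6*x**2 - 4*x - 1.
φ(x) = sin(πx/2), so φ'(x) = π*cos(π*x/2)/2.
Note φ(0) = φ(2) = 0, so the boundary term u·φ vanishes.
LHS = ∫_0^2 u(x) φ'(x) dx = ∫_0^2 (π*x^3*cos(π*x/2) - π*x^2*cos(π*x/2) - π*x*cos(π*x/2)/2) dx. Term by term:
  ∫_0^2 π*x^3*cos(π*x/2) dx = -48/π + 192/π^3;  ∫_0^2 -π*x^2*cos(π*x/2) dx = 16/π;  ∫_0^2 -π*x*cos(π*x/2)/2 dx = 4/π.
Sum: -48/π + 192/π^3 + 16/π + 4/π = -28/π + 192/π^3.
So LHS = -28/π + 192/π^3.
∫_0^2 v(x) φ(x) dx = ∫_0^2 (6*x^2*sin(π*x/2) - 4*x*sin(π*x/2) - sin(π*x/2)) dx. Term by term:
  ∫_0^2 -sin(π*x/2) dx = -4/π;  ∫_0^2 -4*x*sin(π*x/2) dx = -16/π;  ∫_0^2 6*x^2*sin(π*x/2) dx = -192/π^3 + 48/π.
Sum: -4/π − 16/π + -192/π^3 + 48/π = -192/π^3 + 28/π.
So RHS = -∫_0^2 v(x) φ(x) dx = -28/π + 192/π^3.
LHS = RHS, so the identity holds for this test φ.
Moreover u is smooth here and v(x) = u'(x) = 6*x**2 - 4*x - 1 pointwise, so the identity holds for every test function. Hence v is the weak derivative of u.


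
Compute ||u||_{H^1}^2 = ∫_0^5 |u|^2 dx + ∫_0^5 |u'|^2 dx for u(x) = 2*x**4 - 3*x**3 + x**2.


||u||_{H^1}^2 = 14699875/18

The H^1 norm (squared) on an interval (0, L) is
  ||u||_{H^1}^2 = ∫_0^L u(x)^2 dx + ∫_0^L u'(x)^2 dx.
Compute u'(x) = 8*x**3 - 9*x**2 + 2*x.
Then u(x)^2 = 4*x**8 - 12*x**7 + 13*x**6 - 6*x**5 + x**4 and u'(x)^2 = 64*x**6 - 144*x**5 + 113*x**4 - 36*x**3 + 4*x**2.
Integrate each monomial from 0 to 5 using ∫_0^5 c·x^n dx = c·5^(n+1)/(n+1):
  ∫_0^5 u(x)^2 dx = ∫_0^5 (4*x^8 - 12*x^7 + 13*x^6 - 6*x^5 + x^4) dx. Term by term:
    ∫_0^5 4*x^8 dx = 7812500/9;  ∫_0^5 -12*x^7 dx = -1171875/2;  ∫_0^5 13*x^6 dx = 1015625/7;
    ∫_0^5 -6*x^5 dx = -15625;  ∫_0^5 x^4 dx = 625.
  Sum: 7812500/9 − 1171875/2 + 1015625/7 − 15625 + 625 = 51938125/126.
  ∫_0^5 u'(x)^2 dx = ∫_0^5 (64*x^6 - 144*x^5 + 113*x^4 - 36*x^3 + 4*x^2) dx. Term by term:
    ∫_0^5 64*x^6 dx = 5000000/7;  ∫_0^5 -144*x^5 dx = -375000;  ∫_0^5 113*x^4 dx = 70625;
    ∫_0^5 -36*x^3 dx = -5625;  ∫_0^5 4*x^2 dx = 500/3.
  Sum: 5000000/7 − 375000 + 70625 − 5625 + 500/3 = 8493500/21.
Adding: ||u||_{H^1}^2 = 51938125/126 + 8493500/21 = 14699875/18.


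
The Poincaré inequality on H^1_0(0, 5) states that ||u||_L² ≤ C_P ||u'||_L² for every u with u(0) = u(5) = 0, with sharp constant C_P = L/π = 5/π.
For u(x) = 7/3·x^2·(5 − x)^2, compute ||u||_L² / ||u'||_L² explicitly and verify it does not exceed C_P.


||u||_L² / ||u'||_L² = 5*sqrt(3)/6 < C_P = 5/π.

u(x) = 7/3·x^2·(5 − x)^2, so u'(x) = 14*x*(x - 5)*(2*x - 5)/3.
u(x) = 7/3·x^2·(5 − x)^2 vanishes at x = 0 and x = 5, so u ∈ H^1_0(0, 5). Differentiate via the product rule and integrate the resulting polynomials term by term.
  ∫_0^5 u² dx = ∫_0^5 (49*x^8/9 - 980*x^7/9 + 2450*x^6/3 - 24500*x^5/9 + 30625*x^4/9) dx. Term by term:
    ∫_0^5 49*x^8/9 dx = 95703125/81;  ∫_0^5 -980*x^7/9 dx = -95703125/18;  ∫_0^5 2450*x^6/3 dx = 27343750/3;
    ∫_0^5 -24500*x^5/9 dx = -191406250/27;  ∫_0^5 30625*x^4/9 dx = 19140625/9.
  Sum: 95703125/81 − 95703125/18 + 27343750/3 − 191406250/27 + 19140625/9 = 2734375/162.
  ∫_0^5 (u')² dx = ∫_0^5 (784*x^6/9 - 3920*x^5/3 + 63700*x^4/9 - 49000*x^3/3 + 122500*x^2/9) dx. Term by term:
    ∫_0^5 784*x^6/9 dx = 8750000/9;  ∫_0^5 -3920*x^5/3 dx = -30625000/9;  ∫_0^5 63700*x^4/9 dx = 39812500/9;
    ∫_0^5 -49000*x^3/3 dx = -7656250/3;  ∫_0^5 122500*x^2/9 dx = 15312500/27.
  Sum: 8750000/9 − 30625000/9 + 39812500/9 − 7656250/3 + 15312500/27 = 218750/27.
∫_0^5 u² dx = 2734375/162, so ||u||_L² = 625*sqrt(14)/18.
∫_0^5 (u')² dx = 218750/27, so ||u'||_L² = 125*sqrt(42)/9.
Ratio ||u||_L² / ||u'||_L² = 5*sqrt(3)/6.
Sharp Poincaré constant on H^1_0(0, 5) is C_P = L/π = 5/π, achieved by sin(π/5·x).
A polynomial bump cannot attain the sharp Poincaré constant (only the first sine eigenfunction does), so the ratio is strictly less than C_P, consistent with ||u||_L² ≤ C_P ||u'||_L².


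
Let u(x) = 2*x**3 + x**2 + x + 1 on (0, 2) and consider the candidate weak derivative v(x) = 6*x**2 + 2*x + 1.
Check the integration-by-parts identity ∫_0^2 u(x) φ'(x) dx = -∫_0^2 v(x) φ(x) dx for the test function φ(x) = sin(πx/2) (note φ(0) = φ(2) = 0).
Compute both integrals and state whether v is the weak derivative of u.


LHS = -60/π + 192/π^3, RHS = -60/π + 192/π^3. Yes, v = u' weakly.

u(x) = 2*x**3 + x**2 + x + 1, classical derivative u'(x) = 6*x**2 + 2*x + 1.
φ(x) = sin(πx/2), so φ'(x) = π*cos(π*x/2)/2.
Note φ(0) = φ(2) = 0, so the boundary term u·φ vanishes.
LHS = ∫_0^2 u(x) φ'(x) dx = ∫_0^2 (π*x^3*cos(π*x/2) + π*x^2*cos(π*x/2)/2 + π*x*cos(π*x/2)/2 + π*cos(π*x/2)/2) dx. Term by term:
  ∫_0^2 π*cos(π*x/2)/2 dx = 0;  ∫_0^2 π*x^3*cos(π*x/2) dx = -48/π + 192/π^3;  ∫_0^2 π*x*cos(π*x/2)/2 dx = -4/π;
  ∫_0^2 π*x^2*cos(π*x/2)/2 dx = -8/π.
Sum: 0 + -48/π + 192/π^3 − 4/π − 8/π = -60/π + 192/π^3.
So LHS = -60/π + 192/π^3.
∫_0^2 v(x) φ(x) dx = ∫_0^2 (6*x^2*sin(π*x/2) + 2*x*sin(π*x/2) + sin(π*x/2)) dx. Term by term:
  ∫_0^2 2*x*sin(π*x/2) dx = 8/π;  ∫_0^2 6*x^2*sin(π*x/2) dx = -192/π^3 + 48/π;  ∫_0^2 sin(π*x/2) dx = 4/π.
Sum: 8/π + -192/π^3 + 48/π + 4/π = -192/π^3 + 60/π.
So RHS = -∫_0^2 v(x) φ(x) dx = -60/π + 192/π^3.
LHS = RHS, so the identity holds for this test φ.
Moreover u is smooth here and v(x) = u'(x) = 6*x**2 + 2*x + 1 pointwise, so the identity holds for every test function. Hence v is the weak derivative of u.


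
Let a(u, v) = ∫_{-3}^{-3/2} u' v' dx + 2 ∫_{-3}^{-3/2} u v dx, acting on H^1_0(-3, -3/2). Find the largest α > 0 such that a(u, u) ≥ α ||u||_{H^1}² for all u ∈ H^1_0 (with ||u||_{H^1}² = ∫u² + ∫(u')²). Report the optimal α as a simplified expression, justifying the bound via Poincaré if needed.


α = 1

Coercivity of a(·,·) on H^1_0(-3, -3/2) means a(u, u) ≥ α ||u||_{H^1}² for every u ∈ H^1_0.
The interval has length L = 3/2, and Poincaré/coercivity depend only on L. Here a(u, u) = ∫(u')² + (2)·∫u².
Here c = 2 ≥ 1, so a(u,u) = ∫(u')² + c∫u² ≥ ∫(u')² + ∫u² = ||u||_{H^1}², i.e. α = 1 works. No larger α is possible: a(u,u) ≥ α||u||_{H^1}² means (1−α)∫(u')² ≥ (α−c)∫u², and for the modes u_n = sin(nπ(x−x₀)/L) (x₀ the left endpoint) one has ∫u_n²/∫(u_n')² = (L/(nπ))² → 0, so a(u_n,u_n)/||u_n||_{H^1}² → 1. Hence the optimal constant is α = 1.
Therefore α = 1.


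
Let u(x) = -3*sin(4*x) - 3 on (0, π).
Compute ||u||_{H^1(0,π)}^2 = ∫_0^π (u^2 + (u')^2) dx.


||u||_{H^1(0,π)}^2 = 171*π/2

u'(x) = -12*cos(4*x).
Expand u² and (u')² and integrate term by term on (0, π), using: for integers n ≥ 1, ∫_0^π sin²(nx) dx = ∫_0^π cos²(nx) dx = π/2; for n ≠ n', ∫_0^π sin(nx)sin(n'x) dx = ∫_0^π cos(nx)cos(n'x) dx = 0; and by product-to-sum, ∫_0^π sin(nx)cos(n'x) dx = ½∫_0^π [sin((n+n')x) + sin((n−n')x)] dx, which is 0 when n+n' is even and 2n/(n²−n'²) when n+n' is odd (it need not vanish on (0, π)). For the constant mode: ∫_0^π 1 dx = π, ∫_0^π cos(nx) dx = 0, ∫_0^π sin(nx) dx = (1−(−1)^n)/n.
  u² squared terms: (-3)²·∫1 dx = 9·π = 9*π;  (-3)²·∫sin(4x)² dx = 9·π/2 = 9*π/2.
  u² cross terms: 2·(-3)·(-3)·∫1·sin(4x) dx = 18·(0) = 0.
  So ∫_0^π u² dx = 9*π + 9*π/2 + 0 = 27*π/2.
  (u')² squared terms: (-12)²·∫cos(4x)² dx = 144·π/2 = 72*π.
  So ∫_0^π (u')² dx = 72*π.
||u||_{H^1}^2 = (27*π/2) + (72*π) = 171*π/2.


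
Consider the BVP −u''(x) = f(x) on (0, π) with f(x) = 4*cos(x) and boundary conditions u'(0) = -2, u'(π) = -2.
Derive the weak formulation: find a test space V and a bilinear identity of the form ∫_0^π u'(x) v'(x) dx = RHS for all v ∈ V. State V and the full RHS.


V = H^1(0, π) (v unrestricted at boundary; u is determined up to an additive constant); weak form: ∫_0^π u'v' dx = ∫_0^π (4*cos(x)) v dx − 2·v(π) + 2·v(0) for all v ∈ V.

Multiply both sides by a test function v and integrate from 0 to π:
  ∫_0^π −u''(x) v(x) dx = ∫_0^π f(x) v(x) dx.
Integrate the LHS by parts once:
  ∫_0^π −u'' v dx = −[u'(x) v(x)]_0^π + ∫_0^π u'(x) v'(x) dx.
Thus ∫_0^π u'(x) v'(x) dx = ∫_0^π f(x) v(x) dx + [u'(x) v(x)]_0^π.
Choose V so that boundary terms are either known or forced to vanish.
u has inhomogeneous Neumann u'(0) = -2, u'(π) = -2. [u' v]_0^π = (-2)·v(π) − (-2)·v(0) = − 2·v(π) + 2·v(0). Take V = H^1(0, π); boundary term becomes part of RHS.
Weak formulation: find u (satisfying any essential BC) such that ∫_0^π u'(x) v'(x) dx = ∫_0^π f v dx − 2·v(π) + 2·v(0) for all v ∈ V (Neumann data are natural BCs: they enter the RHS as boundary terms).
Substituting f(x) = 4*cos(x), the right-hand side is ∫_0^π (4*cos(x)) v dx − 2·v(π) + 2·v(0).
Compatibility check (pure Neumann): taking v ≡ 1 ∈ V gives 0 = ∫_0^π f dx + (-2) − (-2), i.e. ∫_0^π f dx must equal u'(0) − u'(π) = 0. Indeed ∫_0^π (4*cos(x)) dx = 0, so the data are compatible. The solution is then unique only up to an additive constant (fix it e.g. by requiring ∫_0^π u dx = 0).


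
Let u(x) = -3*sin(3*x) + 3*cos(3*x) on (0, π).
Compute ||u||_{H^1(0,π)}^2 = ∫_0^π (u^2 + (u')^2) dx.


||u||_{H^1(0,π)}^2 = 90*π

u'(x) = -9*sin(3*x) - 9*cos(3*x).
Expand u² and (u')² and integrate term by term on (0, π), using: for integers n ≥ 1, ∫_0^π sin²(nx) dx = ∫_0^π cos²(nx) dx = π/2; for n ≠ n', ∫_0^π sin(nx)sin(n'x) dx = ∫_0^π cos(nx)cos(n'x) dx = 0; and by product-to-sum, ∫_0^π sin(nx)cos(n'x) dx = ½∫_0^π [sin((n+n')x) + sin((n−n')x)] dx, which is 0 when n+n' is even and 2n/(n²−n'²) when n+n' is odd (it need not vanish on (0, π)).
  u² squared terms: (-3)²·∫sin(3x)² dx = 9·π/2 = 9*π/2;  (3)²·∫cos(3x)² dx = 9·π/2 = 9*π/2.
  u² cross terms: 2·(-3)·(3)·∫sin(3x)·cos(3x) dx = -18·(0) = 0.
  So ∫_0^π u² dx = 9*π/2 + 9*π/2 + 0 = 9*π.
  (u')² squared terms: (-9)²·∫cos(3x)² dx = 81·π/2 = 81*π/2;  (-9)²·∫sin(3x)² dx = 81·π/2 = 81*π/2.
  (u')² cross terms: 2·(-9)·(-9)·∫cos(3x)·sin(3x) dx = 162·(0) = 0.
  So ∫_0^π (u')² dx = 81*π/2 + 81*π/2 + 0 = 81*π.
||u||_{H^1}^2 = (9*π) + (81*π) = 90*π.


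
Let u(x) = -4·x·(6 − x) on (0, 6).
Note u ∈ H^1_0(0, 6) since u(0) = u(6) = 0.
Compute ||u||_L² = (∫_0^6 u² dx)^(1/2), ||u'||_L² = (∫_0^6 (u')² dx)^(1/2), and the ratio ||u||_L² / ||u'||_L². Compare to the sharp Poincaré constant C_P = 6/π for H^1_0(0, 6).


||u||_L² / ||u'||_L² = 3*sqrt(10)/5 < C_P = 6/π.

u(x) = -4·x·(6 − x), so u'(x) = 8*x - 24.
u(x) = -4·x·(6 − x) vanishes at x = 0 and x = 6, so u ∈ H^1_0(0, 6). Differentiate via the product rule and integrate the resulting polynomials term by term.
  ∫_0^6 u² dx = ∫_0^6 (16*x^4 - 192*x^3 + 576*x^2) dx. Term by term:
    ∫_0^6 16*x^4 dx = 124416/5;  ∫_0^6 -192*x^3 dx = -62208;  ∫_0^6 576*x^2 dx = 41472.
  Sum: 124416/5 − 62208 + 41472 = 20736/5.
  ∫_0^6 (u')² dx = ∫_0^6 (64*x^2 - 384*x + 576) dx. Term by term:
    ∫_0^6 64*x^2 dx = 4608;  ∫_0^6 -384*x dx = -6912;  ∫_0^6 576 dx = 3456.
  Sum: 4608 − 6912 + 3456 = 1152.
∫_0^6 u² dx = 20736/5, so ||u||_L² = 144*sqrt(5)/5.
∫_0^6 (u')² dx = 1152, so ||u'||_L² = 24*sqrt(2).
Ratio ||u||_L² / ||u'||_L² = 3*sqrt(10)/5.
Sharp Poincaré constant on H^1_0(0, 6) is C_P = L/π = 6/π, achieved by sin(π/6·x).
A polynomial bump cannot attain the sharp Poincaré constant (only the first sine eigenfunction does), so the ratio is strictly less than C_P, consistent with ||u||_L² ≤ C_P ||u'||_L².


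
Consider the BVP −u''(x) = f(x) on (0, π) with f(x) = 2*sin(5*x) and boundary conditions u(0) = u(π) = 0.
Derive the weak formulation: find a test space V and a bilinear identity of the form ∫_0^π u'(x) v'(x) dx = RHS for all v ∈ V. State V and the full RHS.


V = H^1_0(0, π) (so v(0) = v(π) = 0); weak form: ∫_0^π u'v' dx = ∫_0^π (2*sin(5*x)) v dx for all v ∈ V.

Multiply both sides by a test function v and integrate from 0 to π:
  ∫_0^π −u''(x) v(x) dx = ∫_0^π f(x) v(x) dx.
Integrate the LHS by parts once:
  ∫_0^π −u'' v dx = −[u'(x) v(x)]_0^π + ∫_0^π u'(x) v'(x) dx.
Thus ∫_0^π u'(x) v'(x) dx = ∫_0^π f(x) v(x) dx + [u'(x) v(x)]_0^π.
Choose V so that boundary terms are either known or forced to vanish.
u is Dirichlet: u(0) = u(π) = 0. Let V = H^1_0(0, π); then v(0) = v(π) = 0, and [u' v]_0^π = 0.
Weak formulation: find u (satisfying any essential BC) such that ∫_0^π u'(x) v'(x) dx = ∫_0^π f v dx for all v ∈ V.
Substituting f(x) = 2*sin(5*x), the right-hand side is ∫_0^π (2*sin(5*x)) v dx.


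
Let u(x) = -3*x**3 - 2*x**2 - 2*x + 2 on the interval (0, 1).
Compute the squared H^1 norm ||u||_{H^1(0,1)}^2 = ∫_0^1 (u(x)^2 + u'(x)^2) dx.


||u||_{H^1}^2 = 2369/35

The H^1 norm (squared) on an interval (0, L) is
  ||u||_{H^1}^2 = ∫_0^L u(x)^2 dx + ∫_0^L u'(x)^2 dx.
Compute u'(x) = -9*x**2 - 4*x - 2.
Then u(x)^2 = 9*x**6 + 12*x**5 + 16*x**4 - 4*x**3 - 4*x**2 - 8*x + 4 and u'(x)^2 = 81*x**4 + 72*x**3 + 52*x**2 + 16*x + 4.
Integrate each monomial from 0 to 1 using ∫_0^1 c·x^n dx = c·1^(n+1)/(n+1):
  ∫_0^1 u(x)^2 dx = ∫_0^1 (9*x^6 + 12*x^5 + 16*x^4 - 4*x^3 - 4*x^2 - 8*x + 4) dx. Term by term:
    ∫_0^1 9*x^6 dx = 9/7;  ∫_0^1 12*x^5 dx = 2;  ∫_0^1 16*x^4 dx = 16/5;
    ∫_0^1 -4*x^3 dx = -1;  ∫_0^1 -4*x^2 dx = -4/3;  ∫_0^1 -8*x dx = -4;
    ∫_0^1 4 dx = 4.
  Sum: 9/7 + 2 + 16/5 − 1 − 4/3 − 4 + 4 = 436/105.
  ∫_0^1 u'(x)^2 dx = ∫_0^1 (81*x^4 + 72*x^3 + 52*x^2 + 16*x + 4) dx. Term by term:
    ∫_0^1 81*x^4 dx = 81/5;  ∫_0^1 72*x^3 dx = 18;  ∫_0^1 52*x^2 dx = 52/3;
    ∫_0^1 16*x dx = 8;  ∫_0^1 4 dx = 4.
  Sum: 81/5 + 18 + 52/3 + 8 + 4 = 953/15.
Adding: ||u||_{H^1}^2 = 436/105 + 953/15 = 2369/35.


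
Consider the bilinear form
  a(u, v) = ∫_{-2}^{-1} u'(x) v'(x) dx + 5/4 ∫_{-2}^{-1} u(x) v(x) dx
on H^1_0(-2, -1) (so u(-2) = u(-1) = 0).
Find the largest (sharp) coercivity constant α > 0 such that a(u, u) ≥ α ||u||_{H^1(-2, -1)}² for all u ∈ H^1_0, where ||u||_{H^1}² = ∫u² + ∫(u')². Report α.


α = 1

Coercivity of a(·,·) on H^1_0(-2, -1) means a(u, u) ≥ α ||u||_{H^1}² for every u ∈ H^1_0.
The interval has length L = 1, and Poincaré/coercivity depend only on L. Here a(u, u) = ∫(u')² + (5/4)·∫u².
Here c = 5/4 ≥ 1, so a(u,u) = ∫(u')² + c∫u² ≥ ∫(u')² + ∫u² = ||u||_{H^1}², i.e. α = 1 works. No larger α is possible: a(u,u) ≥ α||u||_{H^1}² means (1−α)∫(u')² ≥ (α−c)∫u², and for the modes u_n = sin(nπ(x−x₀)/L) (x₀ the left endpoint) one has ∫u_n²/∫(u_n')² = (L/(nπ))² → 0, so a(u_n,u_n)/||u_n||_{H^1}² → 1. Hence the optimal constant is α = 1.
Therefore α = 1.


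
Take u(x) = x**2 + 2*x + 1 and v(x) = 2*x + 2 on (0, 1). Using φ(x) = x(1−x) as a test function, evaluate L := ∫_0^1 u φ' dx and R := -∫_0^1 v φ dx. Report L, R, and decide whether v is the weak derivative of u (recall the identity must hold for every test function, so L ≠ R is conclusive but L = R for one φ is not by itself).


LHS = -1/2, RHS = -1/2. Yes, v = u' weakly.

u(x) = x**2 + 2*x + 1, classical derivative u'(x) = 2*x + 2.
φ(x) = x(1−x), so φ'(x) = 1 - 2*x.
Note φ(0) = φ(1) = 0, so the boundary term u·φ vanishes.
LHS = ∫_0^1 u(x) φ'(x) dx = ∫_0^1 (-2*x^3 - 3*x^2 + 1) dx. Term by term:
  ∫_0^1 -2*x^3 dx = -1/2;  ∫_0^1 -3*x^2 dx = -1;  ∫_0^1 1 dx = 1.
Sum: -1/2 − 1 + 1 = -1/2.
So LHS = -1/2.
∫_0^1 v(x) φ(x) dx = ∫_0^1 (-2*x^3 + 2*x) dx. Term by term:
  ∫_0^1 -2*x^3 dx = -1/2;  ∫_0^1 2*x dx = 1.
Sum: -1/2 + 1 = 1/2.
So RHS = -∫_0^1 v(x) φ(x) dx = -1/2.
LHS = RHS, so the identity holds for this test φ.
Moreover u is smooth here and v(x) = u'(x) = 2*x + 2 pointwise, so the identity holds for every test function. Hence v is the weak derivative of u.
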